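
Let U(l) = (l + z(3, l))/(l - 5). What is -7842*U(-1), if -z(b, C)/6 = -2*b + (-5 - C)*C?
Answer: 14377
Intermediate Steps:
z(b, C) = 12*b - 6*C*(-5 - C) (z(b, C) = -6*(-2*b + (-5 - C)*C) = -6*(-2*b + C*(-5 - C)) = 12*b - 6*C*(-5 - C))
U(l) = (36 + 6*l² + 31*l)/(-5 + l) (U(l) = (l + (6*l² + 12*3 + 30*l))/(l - 5) = (l + (6*l² + 36 + 30*l))/(-5 + l) = (l + (36 + 6*l² + 30*l))/(-5 + l) = (36 + 6*l² + 31*l)/(-5 + l))
-7842*U(-1) = -7842*(36 + 6*(-1)² + 31*(-1))/(-5 - 1) = -7842*(36 + 6*1 - 31)/(-6) = -(-1307)*(36 + 6 - 31) = -(-1307)*11 = -7842*(-11/6) = 14377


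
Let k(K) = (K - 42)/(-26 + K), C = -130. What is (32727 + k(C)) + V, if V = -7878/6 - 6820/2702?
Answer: 1655097349/52689 ≈ 31413.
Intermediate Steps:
k(K) = (-42 + K)/(-26 + K)
V = -1777273/1351 (V = -7878*1/6 - 6820*1/2702 = -1313 - 3410/1351 = -1777273/1351 ≈ -1315.5)
(32727 + k(C)) + V = (32727 + (-42 - 130)/(-26 - 130)) - 1777273/1351 = (32727 - 172/(-156)) - 1777273/1351 = (32727 - 1/156*(-172)) - 1777273/1351 = (32727 + 43/39) - 1777273/1351 = 1276396/39 - 1777273/1351 = 1655097349/52689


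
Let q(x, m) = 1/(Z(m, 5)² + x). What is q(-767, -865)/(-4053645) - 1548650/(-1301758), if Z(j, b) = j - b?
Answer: 2373379495998244246/1995005808899706015 ≈ 1.1897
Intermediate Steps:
q(x, m) = 1/(x + (-5 + m)²) (q(x, m) = 1/((m - 1*5)² + x) = 1/((m - 5)² + x) = 1/((-5 + m)² + x) = 1/(x + (-5 + m)²))
q(-767, -865)/(-4053645) - 1548650/(-1301758) = 1/(-767 + (-5 - 865)²*(-4053645)) - 1548650/(-1301758) = -1/4053645/(-767 + (-870)²) - 1548650*(-1/1301758) = -1/4053645/(-767 + 756900) + 774325/650879 = -1/4053645/756133 + 774325/650879 = (1/756133)*(-1/4053645) + 774325/650879 = -1/3065094754785 + 774325/650879 = 2373379495998244246/1995005808899706015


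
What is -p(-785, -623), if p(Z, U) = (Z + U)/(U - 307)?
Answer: -704/465 ≈ -1.5140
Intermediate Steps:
p(Z, U) = (U + Z)/(-307 + U)
-p(-785, -623) = -(-623 - 785)/(-307 - 623) = -(-1408)/(-930) = -(-1)*(-1408)/930 = -1*704/465 = -704/465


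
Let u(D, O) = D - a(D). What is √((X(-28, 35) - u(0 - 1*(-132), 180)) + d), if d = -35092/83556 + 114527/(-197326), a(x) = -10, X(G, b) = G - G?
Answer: I*√269959488492972684494/1373980938 ≈ 11.958*I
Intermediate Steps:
X(G, b) = 0
d = -4123495501/4121942814 (d = -35092*1/83556 + 114527*(-1/197326) = -8773/20889 - 114527/197326 = -4123495501/4121942814 ≈ -1.0004)
u(D, O) = 10 + D (u(D, O) = D - 1*(-10) = D + 10 = 10 + D)
√((X(-28, 35) - u(0 - 1*(-132), 180)) + d) = √((0 - (10 + (0 - 1*(-132)))) - 4123495501/4121942814) = √((0 - (10 + (0 + 132))) - 4123495501/4121942814) = √((0 - (10 + 132)) - 4123495501/4121942814) = √((0 - 1*142) - 4123495501/4121942814) = √((0 - 142) - 4123495501/4121942814) = √(-142 - 4123495501/4121942814) = √(-589439375089/4121942814) = I*√269959488492972684494/1373980938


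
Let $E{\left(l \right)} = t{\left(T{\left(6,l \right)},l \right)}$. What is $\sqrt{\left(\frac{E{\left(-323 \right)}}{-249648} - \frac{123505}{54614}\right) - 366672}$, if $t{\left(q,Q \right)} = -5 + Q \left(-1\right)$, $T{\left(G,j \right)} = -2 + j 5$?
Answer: $\frac{i \sqrt{2415049397238042556978}}{81156404} \approx 605.54 i$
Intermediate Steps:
$T{\left(G,j \right)} = -2 + 5 j$
$t{\left(q,Q \right)} = -5 - Q$
$E{\left(l \right)} = -5 - l$
$\sqrt{\left(\frac{E{\left(-323 \right)}}{-249648} - \frac{123505}{54614}\right) - 366672} = \sqrt{\left(\frac{-5 - -323}{-249648} - \frac{123505}{54614}\right) - 366672} = \sqrt{\left(\left(-5 + 323\right) \left(- \frac{1}{249648}\right) - \frac{123505}{54614}\right) - 366672} = \sqrt{\left(318 \left(- \frac{1}{249648}\right) - \frac{123505}{54614}\right) - 366672} = \sqrt{\left(- \frac{53}{41608} - \frac{123505}{54614}\right) - 366672} = \sqrt{- \frac{367263613}{162312808} - 366672} = \sqrt{- \frac{59515929198589}{162312808}} = \frac{i \sqrt{2415049397238042556978}}{81156404}$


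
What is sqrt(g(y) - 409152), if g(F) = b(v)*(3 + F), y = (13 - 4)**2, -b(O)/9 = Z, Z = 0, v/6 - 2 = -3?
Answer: 8*I*sqrt(6393) ≈ 639.65*I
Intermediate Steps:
v = -6 (v = 12 + 6*(-3) = 12 - 18 = -6)
b(O) = 0 (b(O) = -9*0 = 0)
y = 81 (y = 9**2 = 81)
g(F) = 0 (g(F) = 0*(3 + F) = 0)
sqrt(g(y) - 409152) = sqrt(0 - 409152) = sqrt(-409152) = 8*I*sqrt(6393)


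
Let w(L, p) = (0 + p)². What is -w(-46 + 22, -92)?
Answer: -8464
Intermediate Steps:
w(L, p) = p²
-w(-46 + 22, -92) = -1*(-92)² = -1*8464 = -8464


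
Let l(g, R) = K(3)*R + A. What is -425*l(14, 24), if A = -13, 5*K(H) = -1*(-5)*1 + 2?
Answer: -8755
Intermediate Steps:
K(H) = 7/5 (K(H) = (-1*(-5)*1 + 2)/5 = (5*1 + 2)/5 = (5 + 2)/5 = (⅕)*7 = 7/5)
l(g, R) = -13 + 7*R/5 (l(g, R) = 7*R/5 - 13 = -13 + 7*R/5)
-425*l(14, 24) = -425*(-13 + (7/5)*24) = -425*(-13 + 168/5) = -425*103/5 = -8755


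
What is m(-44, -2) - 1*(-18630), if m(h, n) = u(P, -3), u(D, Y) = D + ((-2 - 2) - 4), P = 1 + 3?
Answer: 18626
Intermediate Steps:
P = 4
u(D, Y) = -8 + D (u(D, Y) = D + (-4 - 4) = D - 8 = -8 + D)
m(h, n) = -4 (m(h, n) = -8 + 4 = -4)
m(-44, -2) - 1*(-18630) = -4 - 1*(-18630) = -4 + 18630 = 18626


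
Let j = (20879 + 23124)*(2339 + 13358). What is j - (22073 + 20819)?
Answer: 690672199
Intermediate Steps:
j = 690715091 (j = 44003*15697 = 690715091)
j - (22073 + 20819) = 690715091 - (22073 + 20819) = 690715091 - 1*42892 = 690715091 - 42892 = 690672199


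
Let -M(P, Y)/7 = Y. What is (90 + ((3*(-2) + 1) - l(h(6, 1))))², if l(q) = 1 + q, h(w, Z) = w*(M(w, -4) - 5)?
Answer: 2916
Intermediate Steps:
M(P, Y) = -7*Y
h(w, Z) = 23*w (h(w, Z) = w*(-7*(-4) - 5) = w*(28 - 5) = w*23 = 23*w)
(90 + ((3*(-2) + 1) - l(h(6, 1))))² = (90 + ((3*(-2) + 1) - (1 + 23*6)))² = (90 + ((-6 + 1) - (1 + 138)))² = (90 + (-5 - 1*139))² = (90 + (-5 - 139))² = (90 - 144)² = (-54)² = 2916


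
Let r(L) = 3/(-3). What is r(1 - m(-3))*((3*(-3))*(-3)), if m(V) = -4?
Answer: -27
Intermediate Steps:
r(L) = -1 (r(L) = 3*(-⅓) = -1)
r(1 - m(-3))*((3*(-3))*(-3)) = -3*(-3)*(-3) = -(-9)*(-3) = -1*27 = -27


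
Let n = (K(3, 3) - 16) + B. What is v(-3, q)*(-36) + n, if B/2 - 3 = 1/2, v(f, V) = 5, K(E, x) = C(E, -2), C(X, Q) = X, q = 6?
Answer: -186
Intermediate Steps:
K(E, x) = E
B = 7 (B = 6 + 2/2 = 6 + 2*(½) = 6 + 1 = 7)
n = -6 (n = (3 - 16) + 7 = -13 + 7 = -6)
v(-3, q)*(-36) + n = 5*(-36) - 6 = -180 - 6 = -186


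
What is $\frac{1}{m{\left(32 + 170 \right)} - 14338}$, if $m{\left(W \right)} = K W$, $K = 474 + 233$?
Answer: $\frac{1}{128476} \approx 7.7836 \cdot 10^{-6}$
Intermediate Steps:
$K = 707$
$m{\left(W \right)} = 707 W$
$\frac{1}{m{\left(32 + 170 \right)} - 14338} = \frac{1}{707 \left(32 + 170\right) - 14338} = \frac{1}{707 \cdot 202 - 14338} = \frac{1}{142814 - 14338} = \frac{1}{128476}$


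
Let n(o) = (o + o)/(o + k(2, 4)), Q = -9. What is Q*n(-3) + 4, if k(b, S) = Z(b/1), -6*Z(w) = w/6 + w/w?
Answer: -370/29 ≈ -12.759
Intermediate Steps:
Z(w) = -1/6 - w/36 (Z(w) = -(w/6 + w/w)/6 = -(w*(1/6) + 1)/6 = -(w/6 + 1)/6 = -(1 + w/6)/6 = -1/6 - w/36)
k(b, S) = -1/6 - b/36 (k(b, S) = -1/6 - b/(36*1) = -1/6 - b/36)
n(o) = 2*o/(-2/9 + o) (n(o) = (o + o)/(o + (-1/6 - 1/36*2)) = (2*o)/(o + (-1/6 - 1/18)) = (2*o)/(o - 2/9) = (2*o)/(-2/9 + o) = 2*o/(-2/9 + o))
Q*n(-3) + 4 = -162*(-3)/(-2 + 9*(-3)) + 4 = -162*(-3)/(-2 - 27) + 4 = -162*(-3)/(-29) + 4 = -162*(-3)*(-1)/29 + 4 = -9*54/29 + 4 = -486/29 + 4 = -370/29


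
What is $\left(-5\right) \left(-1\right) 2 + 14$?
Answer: $24$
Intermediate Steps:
$\left(-5\right) \left(-1\right) 2 + 14 = 5 \cdot 2 + 14 = 10 + 14 = 24$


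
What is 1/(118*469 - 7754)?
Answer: 1/47588 ≈ 2.1014e-5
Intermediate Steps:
1/(118*469 - 7754) = 1/(55342 - 7754) = 1/47588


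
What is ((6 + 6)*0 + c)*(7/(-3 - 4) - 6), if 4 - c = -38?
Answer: -294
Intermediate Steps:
c = 42 (c = 4 - 1*(-38) = 4 + 38 = 42)
((6 + 6)*0 + c)*(7/(-3 - 4) - 6) = ((6 + 6)*0 + 42)*(7/(-3 - 4) - 6) = (12*0 + 42)*(7/(-7) - 6) = (0 + 42)*(-⅐*7 - 6) = 42*(-1 - 6) = 42*(-7) = -294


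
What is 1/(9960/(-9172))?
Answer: -2293/2490 ≈ -0.92088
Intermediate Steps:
1/(9960/(-9172)) = 1/(9960*(-1/9172)) = 1/(-2490/2293) = -2293/2490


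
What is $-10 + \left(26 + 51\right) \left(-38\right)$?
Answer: $-2936$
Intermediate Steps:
$-10 + \left(26 + 51\right) \left(-38\right) = -10 + 77 \left(-38\right) = -10 - 2926 = -2936$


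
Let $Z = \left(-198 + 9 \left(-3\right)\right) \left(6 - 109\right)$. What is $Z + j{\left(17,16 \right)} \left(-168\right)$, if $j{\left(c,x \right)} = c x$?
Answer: $-22521$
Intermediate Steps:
$Z = 23175$ ($Z = \left(-198 - 27\right) \left(-103\right) = \left(-225\right) \left(-103\right) = 23175$)
$Z + j{\left(17,16 \right)} \left(-168\right) = 23175 + 17 \cdot 16 \left(-168\right) = 23175 + 272 \left(-168\right) = 23175 - 45696 = -22521$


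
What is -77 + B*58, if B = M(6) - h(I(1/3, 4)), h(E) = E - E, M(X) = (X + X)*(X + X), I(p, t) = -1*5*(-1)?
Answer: 8275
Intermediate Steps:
I(p, t) = 5 (I(p, t) = -5*(-1) = 5)
M(X) = 4*X² (M(X) = (2*X)*(2*X) = 4*X²)
h(E) = 0
B = 144 (B = 4*6² - 1*0 = 4*36 + 0 = 144 + 0 = 144)
-77 + B*58 = -77 + 144*58 = -77 + 8352 = 8275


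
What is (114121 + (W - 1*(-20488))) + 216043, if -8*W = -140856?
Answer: 368259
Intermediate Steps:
W = 17607 (W = -⅛*(-140856) = 17607)
(114121 + (W - 1*(-20488))) + 216043 = (114121 + (17607 - 1*(-20488))) + 216043 = (114121 + (17607 + 20488)) + 216043 = (114121 + 38095) + 216043 = 152216 + 216043 = 368259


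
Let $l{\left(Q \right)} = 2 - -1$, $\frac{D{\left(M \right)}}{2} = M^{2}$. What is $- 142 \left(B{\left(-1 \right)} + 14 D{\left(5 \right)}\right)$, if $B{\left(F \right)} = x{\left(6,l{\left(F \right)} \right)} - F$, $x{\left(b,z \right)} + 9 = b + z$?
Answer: $-99542$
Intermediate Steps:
$D{\left(M \right)} = 2 M^{2}$
$l{\left(Q \right)} = 3$ ($l{\left(Q \right)} = 2 + 1 = 3$)
$x{\left(b,z \right)} = -9 + b + z$ ($x{\left(b,z \right)} = -9 + \left(b + z\right) = -9 + b + z$)
$B{\left(F \right)} = - F$ ($B{\left(F \right)} = \left(-9 + 6 + 3\right) - F = 0 - F = - F$)
$- 142 \left(B{\left(-1 \right)} + 14 D{\left(5 \right)}\right) = - 142 \left(\left(-1\right) \left(-1\right) + 14 \cdot 2 \cdot 5^{2}\right) = - 142 \left(1 + 14 \cdot 2 \cdot 25\right) = - 142 \left(1 + 14 \cdot 50\right) = - 142 \left(1 + 700\right) = \left(-142\right) 701 = -99542$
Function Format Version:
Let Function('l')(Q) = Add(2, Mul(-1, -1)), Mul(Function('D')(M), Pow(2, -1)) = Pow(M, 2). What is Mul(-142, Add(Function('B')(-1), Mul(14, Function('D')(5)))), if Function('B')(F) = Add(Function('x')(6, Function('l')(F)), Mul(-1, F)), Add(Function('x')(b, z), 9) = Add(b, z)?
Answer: -99542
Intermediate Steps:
Function('D')(M) = Mul(2, Pow(M, 2))
Function('l')(Q) = 3 (Function('l')(Q) = Add(2, 1) = 3)
Function('x')(b, z) = Add(-9, b, z) (Function('x')(b, z) = Add(-9, Add(b, z)) = Add(-9, b, z))
Function('B')(F) = Mul(-1, F) (Function('B')(F) = Add(Add(-9, 6, 3), Mul(-1, F)) = Add(0, Mul(-1, F)) = Mul(-1, F))
Mul(-142, Add(Function('B')(-1), Mul(14, Function('D')(5)))) = Mul(-142, Add(Mul(-1, -1), Mul(14, Mul(2, Pow(5, 2))))) = Mul(-142, Add(1, Mul(14, Mul(2, 25)))) = Mul(-142, Add(1, Mul(14, 50))) = Mul(-142, Add(1, 700)) = Mul(-142, 701) = -99542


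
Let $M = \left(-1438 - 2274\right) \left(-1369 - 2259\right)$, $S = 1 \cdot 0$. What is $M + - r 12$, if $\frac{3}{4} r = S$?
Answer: $13467136$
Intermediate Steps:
$S = 0$
$r = 0$ ($r = \frac{4}{3} \cdot 0 = 0$)
$M = 13467136$ ($M = \left(-3712\right) \left(-3628\right) = 13467136$)
$M + - r 12 = 13467136 + \left(-1\right) 0 \cdot 12 = 13467136 + 0 \cdot 12 = 13467136 + 0 = 13467136$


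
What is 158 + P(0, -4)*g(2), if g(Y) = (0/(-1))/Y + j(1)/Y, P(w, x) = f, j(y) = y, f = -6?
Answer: 155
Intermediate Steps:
P(w, x) = -6
g(Y) = 1/Y (g(Y) = (0/(-1))/Y + 1/Y = (0*(-1))/Y + 1/Y = 0/Y + 1/Y = 0 + 1/Y = 1/Y)
158 + P(0, -4)*g(2) = 158 - 6/2 = 158 - 6*½ = 158 - 3 = 155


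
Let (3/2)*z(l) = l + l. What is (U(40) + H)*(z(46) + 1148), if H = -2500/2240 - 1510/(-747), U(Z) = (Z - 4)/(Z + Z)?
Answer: 514240883/313740 ≈ 1639.1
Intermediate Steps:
U(Z) = (-4 + Z)/(2*Z) (U(Z) = (-4 + Z)/((2*Z)) = (-4 + Z)*(1/(2*Z)) = (-4 + Z)/(2*Z))
z(l) = 4*l/3 (z(l) = 2*(l + l)/3 = 2*(2*l)/3 = 4*l/3)
H = 75745/83664 (H = -2500*1/2240 - 1510*(-1/747) = -125/112 + 1510/747 = 75745/83664 ≈ 0.90535)
(U(40) + H)*(z(46) + 1148) = ((½)*(-4 + 40)/40 + 75745/83664)*((4/3)*46 + 1148) = ((½)*(1/40)*36 + 75745/83664)*(184/3 + 1148) = (9/20 + 75745/83664)*(3628/3) = (566969/418320)*(3628/3) = 514240883/313740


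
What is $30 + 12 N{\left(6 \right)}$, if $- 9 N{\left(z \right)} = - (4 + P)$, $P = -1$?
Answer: $34$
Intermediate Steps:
$N{\left(z \right)} = \frac{1}{3}$ ($N{\left(z \right)} = - \frac{\left(-1\right) \left(4 - 1\right)}{9} = - \frac{\left(-1\right) 3}{9} = \left(- \frac{1}{9}\right) \left(-3\right) = \frac{1}{3}$)
$30 + 12 N{\left(6 \right)} = 30 + 12 \cdot \frac{1}{3} = 30 + 4 = 34$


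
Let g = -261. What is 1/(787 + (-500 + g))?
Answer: 1/26 ≈ 0.038462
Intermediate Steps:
1/(787 + (-500 + g)) = 1/(787 + (-500 - 261)) = 1/(787 - 761) = 1/26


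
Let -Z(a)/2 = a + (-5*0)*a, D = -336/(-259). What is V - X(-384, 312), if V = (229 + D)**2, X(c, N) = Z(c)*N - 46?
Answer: -255363889/1369 ≈ -1.8653e+5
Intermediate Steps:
D = 48/37 (D = -336*(-1/259) = 48/37 ≈ 1.2973)
Z(a) = -2*a (Z(a) = -2*(a + (-5*0)*a) = -2*(a + 0*a) = -2*(a + 0) = -2*a)
X(c, N) = -46 - 2*N*c (X(c, N) = (-2*c)*N - 46 = -2*N*c - 46 = -46 - 2*N*c)
V = 72607441/1369 (V = (229 + 48/37)**2 = (8521/37)**2 = 72607441/1369 ≈ 53037.)
V - X(-384, 312) = 72607441/1369 - (-46 - 2*312*(-384)) = 72607441/1369 - (-46 + 239616) = 72607441/1369 - 1*239570 = 72607441/1369 - 239570 = -255363889/1369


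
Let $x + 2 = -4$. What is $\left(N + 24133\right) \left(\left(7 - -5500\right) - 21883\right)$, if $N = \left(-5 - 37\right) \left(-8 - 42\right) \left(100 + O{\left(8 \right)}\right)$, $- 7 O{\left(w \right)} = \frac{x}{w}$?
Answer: $-3837846608$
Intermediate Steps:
$x = -6$ ($x = -2 - 4 = -6$)
$O{\left(w \right)} = \frac{6}{7 w}$ ($O{\left(w \right)} = - \frac{\left(-6\right) \frac{1}{w}}{7} = \frac{6}{7 w}$)
$N = 210225$ ($N = \left(-5 - 37\right) \left(-8 - 42\right) \left(100 + \frac{6}{7 \cdot 8}\right) = \left(-42\right) \left(-50\right) \left(100 + \frac{6}{7} \cdot \frac{1}{8}\right) = 2100 \left(100 + \frac{3}{28}\right) = 2100 \cdot \frac{2803}{28} = 210225$)
$\left(N + 24133\right) \left(\left(7 - -5500\right) - 21883\right) = \left(210225 + 24133\right) \left(\left(7 - -5500\right) - 21883\right) = 234358 \left(\left(7 + 5500\right) - 21883\right) = 234358 \left(5507 - 21883\right) = 234358 \left(-16376\right) = -3837846608$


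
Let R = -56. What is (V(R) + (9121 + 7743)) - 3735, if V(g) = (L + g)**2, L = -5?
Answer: 16850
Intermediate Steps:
V(g) = (-5 + g)**2
(V(R) + (9121 + 7743)) - 3735 = ((-5 - 56)**2 + (9121 + 7743)) - 3735 = ((-61)**2 + 16864) - 3735 = (3721 + 16864) - 3735 = 20585 - 3735 = 16850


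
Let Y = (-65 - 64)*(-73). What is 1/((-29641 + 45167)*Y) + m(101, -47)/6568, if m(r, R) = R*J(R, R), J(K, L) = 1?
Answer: -3435892753/480148195128 ≈ -0.0071559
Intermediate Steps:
Y = 9417 (Y = -129*(-73) = 9417)
m(r, R) = R (m(r, R) = R*1 = R)
1/((-29641 + 45167)*Y) + m(101, -47)/6568 = 1/((-29641 + 45167)*9417) - 47/6568 = (1/9417)/15526 - 47*1/6568 = (1/15526)*(1/9417) - 47/6568 = 1/146208342 - 47/6568 = -3435892753/480148195128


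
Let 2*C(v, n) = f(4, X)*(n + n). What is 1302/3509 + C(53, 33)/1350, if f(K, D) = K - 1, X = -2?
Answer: 233899/526350 ≈ 0.44438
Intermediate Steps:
f(K, D) = -1 + K
C(v, n) = 3*n (C(v, n) = ((-1 + 4)*(n + n))/2 = (3*(2*n))/2 = (6*n)/2 = 3*n)
1302/3509 + C(53, 33)/1350 = 1302/3509 + (3*33)/1350 = 1302*(1/3509) + 99*(1/1350) = 1302/3509 + 11/150 = 233899/526350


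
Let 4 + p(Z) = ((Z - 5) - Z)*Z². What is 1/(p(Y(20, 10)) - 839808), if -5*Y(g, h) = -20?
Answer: -1/839892 ≈ -1.1906e-6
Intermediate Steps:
Y(g, h) = 4 (Y(g, h) = -⅕*(-20) = 4)
p(Z) = -4 - 5*Z² (p(Z) = -4 + ((Z - 5) - Z)*Z² = -4 + ((-5 + Z) - Z)*Z² = -4 - 5*Z²)
1/(p(Y(20, 10)) - 839808) = 1/((-4 - 5*4²) - 839808) = 1/((-4 - 5*16) - 839808) = 1/((-4 - 80) - 839808) = 1/(-84 - 839808) = 1/(-839892) = -1/839892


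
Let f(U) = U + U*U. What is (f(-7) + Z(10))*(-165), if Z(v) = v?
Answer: -8580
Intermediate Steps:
f(U) = U + U**2
(f(-7) + Z(10))*(-165) = (-7*(1 - 7) + 10)*(-165) = (-7*(-6) + 10)*(-165) = (42 + 10)*(-165) = 52*(-165) = -8580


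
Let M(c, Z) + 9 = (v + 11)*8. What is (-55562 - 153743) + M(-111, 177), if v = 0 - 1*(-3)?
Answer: -209202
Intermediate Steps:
v = 3 (v = 0 + 3 = 3)
M(c, Z) = 103 (M(c, Z) = -9 + (3 + 11)*8 = -9 + 14*8 = -9 + 112 = 103)
(-55562 - 153743) + M(-111, 177) = (-55562 - 153743) + 103 = -209305 + 103 = -209202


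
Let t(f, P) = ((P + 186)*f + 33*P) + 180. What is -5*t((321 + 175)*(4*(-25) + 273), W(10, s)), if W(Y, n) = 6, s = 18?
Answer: -82377570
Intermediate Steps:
t(f, P) = 180 + 33*P + f*(186 + P) (t(f, P) = ((186 + P)*f + 33*P) + 180 = (f*(186 + P) + 33*P) + 180 = (33*P + f*(186 + P)) + 180 = 180 + 33*P + f*(186 + P))
-5*t((321 + 175)*(4*(-25) + 273), W(10, s)) = -5*(180 + 33*6 + 186*((321 + 175)*(4*(-25) + 273)) + 6*((321 + 175)*(4*(-25) + 273))) = -5*(180 + 198 + 186*(496*(-100 + 273)) + 6*(496*(-100 + 273))) = -5*(180 + 198 + 186*(496*173) + 6*(496*173)) = -5*(180 + 198 + 186*85808 + 6*85808) = -5*(180 + 198 + 15960288 + 514848) = -5*16475514 = -82377570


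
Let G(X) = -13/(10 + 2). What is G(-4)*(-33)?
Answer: 143/4 ≈ 35.750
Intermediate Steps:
G(X) = -13/12
G(-4)*(-33) = -13/12*(-33) = 143/4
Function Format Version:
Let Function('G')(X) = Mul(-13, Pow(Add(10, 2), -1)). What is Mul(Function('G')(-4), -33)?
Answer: Rational(143, 4) ≈ 35.750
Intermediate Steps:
Function('G')(X) = Rational(-13, 12) (Function('G')(X) = Mul(-13, Pow(12, -1)) = Mul(-13, Rational(1, 12)) = Rational(-13, 12))
Mul(Function('G')(-4), -33) = Mul(Rational(-13, 12), -33) = Rational(143, 4)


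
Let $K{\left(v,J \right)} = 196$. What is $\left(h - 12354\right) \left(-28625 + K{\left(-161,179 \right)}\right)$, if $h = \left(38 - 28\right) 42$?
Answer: $339271686$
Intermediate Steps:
$h = 420$ ($h = 10 \cdot 42 = 420$)
$\left(h - 12354\right) \left(-28625 + K{\left(-161,179 \right)}\right) = \left(420 - 12354\right) \left(-28625 + 196\right) = \left(-11934\right) \left(-28429\right) = 339271686$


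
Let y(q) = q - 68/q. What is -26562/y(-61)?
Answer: 1620282/3653 ≈ 443.55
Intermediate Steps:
-26562/y(-61) = -26562/(-61 - 68/(-61)) = -26562/(-61 - 68*(-1/61)) = -26562/(-61 + 68/61) = -26562/(-3653/61) = -26562*(-61/3653) = 1620282/3653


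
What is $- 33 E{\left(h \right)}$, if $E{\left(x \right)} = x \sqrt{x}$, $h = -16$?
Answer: $2112 i \approx 2112.0 i$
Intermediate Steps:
$E{\left(x \right)} = x^{\frac{3}{2}}$
$- 33 E{\left(h \right)} = - 33 \left(-16\right)^{\frac{3}{2}} = - 33 \left(- 64 i\right) = 2112 i$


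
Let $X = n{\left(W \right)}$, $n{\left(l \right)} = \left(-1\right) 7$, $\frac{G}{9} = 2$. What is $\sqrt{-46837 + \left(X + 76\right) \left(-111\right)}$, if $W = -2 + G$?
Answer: $4 i \sqrt{3406} \approx 233.44 i$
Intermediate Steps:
$G = 18$ ($G = 9 \cdot 2 = 18$)
$W = 16$ ($W = -2 + 18 = 16$)
$n{\left(l \right)} = -7$
$X = -7$
$\sqrt{-46837 + \left(X + 76\right) \left(-111\right)} = \sqrt{-46837 + \left(-7 + 76\right) \left(-111\right)} = \sqrt{-46837 + 69 \left(-111\right)} = \sqrt{-46837 - 7659} = \sqrt{-54496} = 4 i \sqrt{3406}$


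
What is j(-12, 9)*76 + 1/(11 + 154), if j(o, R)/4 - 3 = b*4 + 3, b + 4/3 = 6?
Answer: 412427/55 ≈ 7498.7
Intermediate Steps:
b = 14/3 (b = -4/3 + 6 = 14/3 ≈ 4.6667)
j(o, R) = 296/3 (j(o, R) = 12 + 4*((14/3)*4 + 3) = 12 + 4*(56/3 + 3) = 12 + 4*(65/3) = 12 + 260/3 = 296/3)
j(-12, 9)*76 + 1/(11 + 154) = (296/3)*76 + 1/(11 + 154) = 22496/3 + 1/165 = 412427/55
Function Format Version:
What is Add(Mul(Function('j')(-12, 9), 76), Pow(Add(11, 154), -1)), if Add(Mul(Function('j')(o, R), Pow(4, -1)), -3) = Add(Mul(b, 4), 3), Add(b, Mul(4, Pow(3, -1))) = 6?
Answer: Rational(412427, 55) ≈ 7498.7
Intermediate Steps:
b = Rational(14, 3) (b = Add(Rational(-4, 3), 6) = Rational(14, 3) ≈ 4.6667)
Function('j')(o, R) = Rational(296, 3) (Function('j')(o, R) = Add(12, Mul(4, Add(Mul(Rational(14, 3), 4), 3))) = Add(12, Mul(4, Add(Rational(56, 3), 3))) = Add(12, Mul(4, Rational(65, 3))) = Add(12, Rational(260, 3)) = Rational(296, 3))
Add(Mul(Function('j')(-12, 9), 76), Pow(Add(11, 154), -1)) = Add(Mul(Rational(296, 3), 76), Pow(Add(11, 154), -1)) = Add(Rational(22496, 3), Pow(165, -1)) = Add(Rational(22496, 3), Rational(1, 165)) = Rational(412427, 55)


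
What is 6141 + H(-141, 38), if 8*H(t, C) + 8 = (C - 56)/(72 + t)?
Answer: 564883/92 ≈ 6140.0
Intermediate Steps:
H(t, C) = -1 + (-56 + C)/(8*(72 + t)) (H(t, C) = -1 + ((C - 56)/(72 + t))/8 = -1 + ((-56 + C)/(72 + t))/8 = -1 + (-56 + C)/(8*(72 + t)))
6141 + H(-141, 38) = 6141 + (-79 - 1*(-141) + (1/8)*38)/(72 - 141) = 6141 + (-79 + 141 + 19/4)/(-69) = 6141 - 1/69*267/4 = 6141 - 89/92 = 564883/92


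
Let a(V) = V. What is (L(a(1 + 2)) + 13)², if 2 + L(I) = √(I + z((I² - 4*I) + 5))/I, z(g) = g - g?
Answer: (33 + √3)²/9 ≈ 134.04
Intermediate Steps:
z(g) = 0
L(I) = -2 + I^(-½) (L(I) = -2 + √(I + 0)/I = -2 + √I/I = -2 + I^(-½))
(L(a(1 + 2)) + 13)² = ((-2 + (1 + 2)^(-½)) + 13)² = ((-2 + 3^(-½)) + 13)² = ((-2 + √3/3) + 13)² = (11 + √3/3)²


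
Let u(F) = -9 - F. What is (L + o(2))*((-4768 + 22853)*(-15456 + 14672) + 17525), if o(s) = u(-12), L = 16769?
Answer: -237510220780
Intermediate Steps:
o(s) = 3 (o(s) = -9 - 1*(-12) = -9 + 12 = 3)
(L + o(2))*((-4768 + 22853)*(-15456 + 14672) + 17525) = (16769 + 3)*((-4768 + 22853)*(-15456 + 14672) + 17525) = 16772*(18085*(-784) + 17525) = 16772*(-14178640 + 17525) = 16772*(-14161115) = -237510220780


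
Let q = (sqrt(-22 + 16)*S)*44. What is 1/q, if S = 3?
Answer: -I*sqrt(6)/792 ≈ -0.0030928*I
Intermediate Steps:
q = 132*I*sqrt(6) (q = (sqrt(-22 + 16)*3)*44 = (sqrt(-6)*3)*44 = ((I*sqrt(6))*3)*44 = (3*I*sqrt(6))*44 = 132*I*sqrt(6) ≈ 323.33*I)
1/q = 1/(132*I*sqrt(6)) = -I*sqrt(6)/792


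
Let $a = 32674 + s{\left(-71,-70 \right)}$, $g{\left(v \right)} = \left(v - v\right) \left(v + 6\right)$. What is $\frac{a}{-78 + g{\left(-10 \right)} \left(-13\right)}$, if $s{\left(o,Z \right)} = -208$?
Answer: $- \frac{5411}{13} \approx -416.23$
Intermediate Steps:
$g{\left(v \right)} = 0$ ($g{\left(v \right)} = 0 \left(6 + v\right) = 0$)
$a = 32466$ ($a = 32674 - 208 = 32466$)
$\frac{a}{-78 + g{\left(-10 \right)} \left(-13\right)} = \frac{32466}{-78 + 0 \left(-13\right)} = \frac{32466}{-78 + 0} = \frac{32466}{-78} = 32466 \left(- \frac{1}{78}\right) = - \frac{5411}{13}$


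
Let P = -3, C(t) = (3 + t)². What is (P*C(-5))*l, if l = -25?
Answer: 300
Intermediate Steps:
(P*C(-5))*l = -3*(3 - 5)²*(-25) = -3*(-2)²*(-25) = -3*4*(-25) = -12*(-25) = 300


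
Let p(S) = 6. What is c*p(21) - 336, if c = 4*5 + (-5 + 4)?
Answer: -222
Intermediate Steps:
c = 19 (c = 20 - 1 = 19)
c*p(21) - 336 = 19*6 - 336 = 114 - 336 = -222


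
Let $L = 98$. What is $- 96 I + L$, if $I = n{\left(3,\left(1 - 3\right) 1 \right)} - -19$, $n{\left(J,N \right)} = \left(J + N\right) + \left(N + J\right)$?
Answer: $-1918$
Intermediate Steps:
$n{\left(J,N \right)} = 2 J + 2 N$ ($n{\left(J,N \right)} = \left(J + N\right) + \left(J + N\right) = 2 J + 2 N$)
$I = 21$ ($I = \left(2 \cdot 3 + 2 \left(1 - 3\right) 1\right) - -19 = \left(6 + 2 \left(\left(-2\right) 1\right)\right) + 19 = \left(6 + 2 \left(-2\right)\right) + 19 = \left(6 - 4\right) + 19 = 2 + 19 = 21$)
$- 96 I + L = \left(-96\right) 21 + 98 = -2016 + 98 = -1918$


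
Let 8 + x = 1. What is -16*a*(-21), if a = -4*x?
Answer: 9408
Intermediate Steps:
x = -7 (x = -8 + 1 = -7)
a = 28 (a = -4*(-7) = 28)
-16*a*(-21) = -16*28*(-21) = -448*(-21) = 9408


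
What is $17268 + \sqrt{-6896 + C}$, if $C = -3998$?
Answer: $17268 + i \sqrt{10894} \approx 17268.0 + 104.37 i$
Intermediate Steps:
$17268 + \sqrt{-6896 + C} = 17268 + \sqrt{-6896 - 3998} = 17268 + \sqrt{-10894} = 17268 + i \sqrt{10894}$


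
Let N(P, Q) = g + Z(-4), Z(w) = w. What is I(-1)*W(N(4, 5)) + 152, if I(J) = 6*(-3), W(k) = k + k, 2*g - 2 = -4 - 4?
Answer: 404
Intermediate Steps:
g = -3 (g = 1 + (-4 - 4)/2 = 1 + (½)*(-8) = 1 - 4 = -3)
N(P, Q) = -7 (N(P, Q) = -3 - 4 = -7)
W(k) = 2*k
I(J) = -18
I(-1)*W(N(4, 5)) + 152 = -36*(-7) + 152 = -18*(-14) + 152 = 252 + 152 = 404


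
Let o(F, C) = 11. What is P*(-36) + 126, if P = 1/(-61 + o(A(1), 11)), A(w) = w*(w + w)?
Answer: 3168/25 ≈ 126.72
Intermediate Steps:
A(w) = 2*w² (A(w) = w*(2*w) = 2*w²)
P = -1/50 (P = 1/(-61 + 11) = 1/(-50) = -1/50 ≈ -0.020000)
P*(-36) + 126 = -1/50*(-36) + 126 = 18/25 + 126 = 3168/25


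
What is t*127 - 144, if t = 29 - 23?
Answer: 618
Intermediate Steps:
t = 6
t*127 - 144 = 6*127 - 144 = 762 - 144 = 618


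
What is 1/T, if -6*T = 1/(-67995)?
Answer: 407970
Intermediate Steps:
T = 1/407970 (T = -⅙/(-67995) = -⅙*(-1/67995) = 1/407970 ≈ 2.4512e-6)
1/T = 1/(1/407970) = 407970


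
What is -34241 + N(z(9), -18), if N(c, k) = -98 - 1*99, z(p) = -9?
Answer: -34438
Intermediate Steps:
N(c, k) = -197 (N(c, k) = -98 - 99 = -197)
-34241 + N(z(9), -18) = -34241 - 197 = -34438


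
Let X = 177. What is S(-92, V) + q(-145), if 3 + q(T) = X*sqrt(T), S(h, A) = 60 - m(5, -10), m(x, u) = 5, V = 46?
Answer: 52 + 177*I*sqrt(145) ≈ 52.0 + 2131.4*I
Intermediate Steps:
S(h, A) = 55 (S(h, A) = 60 - 1*5 = 60 - 5 = 55)
q(T) = -3 + 177*sqrt(T)
S(-92, V) + q(-145) = 55 + (-3 + 177*sqrt(-145)) = 55 + (-3 + 177*(I*sqrt(145))) = 55 + (-3 + 177*I*sqrt(145)) = 52 + 177*I*sqrt(145)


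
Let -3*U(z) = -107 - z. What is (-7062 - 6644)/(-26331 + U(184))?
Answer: 6853/13117 ≈ 0.52245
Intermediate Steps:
U(z) = 107/3 + z/3 (U(z) = -(-107 - z)/3 = 107/3 + z/3)
(-7062 - 6644)/(-26331 + U(184)) = (-7062 - 6644)/(-26331 + (107/3 + (⅓)*184)) = -13706/(-26331 + (107/3 + 184/3)) = -13706/(-26331 + 97) = -13706/(-26234) = -13706*(-1/26234) = 6853/13117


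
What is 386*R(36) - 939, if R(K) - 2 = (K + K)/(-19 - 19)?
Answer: -17069/19 ≈ -898.37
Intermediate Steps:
R(K) = 2 - K/19 (R(K) = 2 + (K + K)/(-19 - 19) = 2 + (2*K)/(-38) = 2 + (2*K)*(-1/38) = 2 - K/19)
386*R(36) - 939 = 386*(2 - 1/19*36) - 939 = 386*(2 - 36/19) - 939 = 386*(2/19) - 939 = 772/19 - 939 = -17069/19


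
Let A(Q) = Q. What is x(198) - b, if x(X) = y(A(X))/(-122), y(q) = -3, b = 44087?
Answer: -5378611/122 ≈ -44087.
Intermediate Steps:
x(X) = 3/122 (x(X) = -3/(-122) = -3*(-1/122) = 3/122)
x(198) - b = 3/122 - 1*44087 = 3/122 - 44087 = -5378611/122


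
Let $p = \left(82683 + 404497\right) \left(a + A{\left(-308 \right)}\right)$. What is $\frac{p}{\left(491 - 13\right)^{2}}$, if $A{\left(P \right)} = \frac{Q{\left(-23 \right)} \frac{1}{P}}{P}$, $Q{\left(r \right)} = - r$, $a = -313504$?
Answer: $- \frac{3622212948922235}{5418726544} \approx -6.6846 \cdot 10^{5}$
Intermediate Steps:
$A{\left(P \right)} = \frac{23}{P^{2}}$ ($A{\left(P \right)} = \frac{\left(-1\right) \left(-23\right) \frac{1}{P}}{P} = \frac{23 \frac{1}{P}}{P} = \frac{23}{P^{2}}$)
$p = - \frac{3622212948922235}{23716}$ ($p = \left(82683 + 404497\right) \left(-313504 + \frac{23}{94864}\right) = 487180 \left(-313504 + 23 \cdot \frac{1}{94864}\right) = 487180 \left(-313504 + \frac{23}{94864}\right) = 487180 \left(- \frac{29740243433}{94864}\right) = - \frac{3622212948922235}{23716} \approx -1.5273 \cdot 10^{11}$)
$\frac{p}{\left(491 - 13\right)^{2}} = - \frac{3622212948922235}{23716 \left(491 - 13\right)^{2}} = - \frac{3622212948922235}{23716 \cdot 478^{2}} = - \frac{3622212948922235}{23716 \cdot 228484} = \left(- \frac{3622212948922235}{23716}\right) \frac{1}{228484} = - \frac{3622212948922235}{5418726544}$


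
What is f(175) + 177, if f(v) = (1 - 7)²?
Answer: 213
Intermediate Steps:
f(v) = 36 (f(v) = (-6)² = 36)
f(175) + 177 = 36 + 177 = 213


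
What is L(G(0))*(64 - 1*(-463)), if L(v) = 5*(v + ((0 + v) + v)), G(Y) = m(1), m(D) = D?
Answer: 7905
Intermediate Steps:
G(Y) = 1
L(v) = 15*v (L(v) = 5*(v + (v + v)) = 5*(v + 2*v) = 5*(3*v) = 15*v)
L(G(0))*(64 - 1*(-463)) = (15*1)*(64 - 1*(-463)) = 15*(64 + 463) = 15*527 = 7905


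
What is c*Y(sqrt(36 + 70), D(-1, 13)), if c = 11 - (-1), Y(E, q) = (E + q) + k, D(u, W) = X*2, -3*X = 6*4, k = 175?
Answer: 1908 + 12*sqrt(106) ≈ 2031.5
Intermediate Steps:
X = -8 (X = -2*4 = -1/3*24 = -8)
D(u, W) = -16 (D(u, W) = -8*2 = -16)
Y(E, q) = 175 + E + q (Y(E, q) = (E + q) + 175 = 175 + E + q)
c = 12 (c = 11 - 1*(-1) = 11 + 1 = 12)
c*Y(sqrt(36 + 70), D(-1, 13)) = 12*(175 + sqrt(36 + 70) - 16) = 12*(175 + sqrt(106) - 16) = 12*(159 + sqrt(106)) = 1908 + 12*sqrt(106)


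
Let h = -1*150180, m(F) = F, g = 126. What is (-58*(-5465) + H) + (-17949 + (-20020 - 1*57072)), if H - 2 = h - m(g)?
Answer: 71625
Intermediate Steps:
h = -150180
H = -150304 (H = 2 + (-150180 - 1*126) = 2 + (-150180 - 126) = 2 - 150306 = -150304)
(-58*(-5465) + H) + (-17949 + (-20020 - 1*57072)) = (-58*(-5465) - 150304) + (-17949 + (-20020 - 1*57072)) = (316970 - 150304) + (-17949 + (-20020 - 57072)) = 166666 + (-17949 - 77092) = 166666 - 95041 = 71625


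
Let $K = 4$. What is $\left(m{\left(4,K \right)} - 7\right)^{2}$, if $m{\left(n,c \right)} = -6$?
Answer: $169$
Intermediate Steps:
$\left(m{\left(4,K \right)} - 7\right)^{2} = \left(-6 - 7\right)^{2} = \left(-13\right)^{2} = 169$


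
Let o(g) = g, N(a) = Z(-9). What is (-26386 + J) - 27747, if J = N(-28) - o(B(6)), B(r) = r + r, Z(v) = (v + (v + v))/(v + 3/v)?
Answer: -1515979/28 ≈ -54142.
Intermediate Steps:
Z(v) = 3*v/(v + 3/v) (Z(v) = (v + 2*v)/(v + 3/v) = (3*v)/(v + 3/v) = 3*v/(v + 3/v))
N(a) = 81/28 (N(a) = 3*(-9)²/(3 + (-9)²) = 3*81/(3 + 81) = 3*81/84 = 3*81*(1/84) = 81/28)
B(r) = 2*r
J = -255/28 (J = 81/28 - 2*6 = 81/28 - 1*12 = 81/28 - 12 = -255/28 ≈ -9.1071)
(-26386 + J) - 27747 = (-26386 - 255/28) - 27747 = -739063/28 - 27747 = -1515979/28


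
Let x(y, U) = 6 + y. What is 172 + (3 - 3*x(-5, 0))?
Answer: 172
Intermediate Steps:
172 + (3 - 3*x(-5, 0)) = 172 + (3 - 3*(6 - 5)) = 172 + (3 - 3*1) = 172 + (3 - 3) = 172 + 0 = 172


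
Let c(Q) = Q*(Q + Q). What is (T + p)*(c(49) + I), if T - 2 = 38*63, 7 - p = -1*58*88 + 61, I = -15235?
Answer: -77684118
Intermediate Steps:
c(Q) = 2*Q² (c(Q) = Q*(2*Q) = 2*Q²)
p = 5050 (p = 7 - (-1*58*88 + 61) = 7 - (-58*88 + 61) = 7 - (-5104 + 61) = 7 - 1*(-5043) = 7 + 5043 = 5050)
T = 2396 (T = 2 + 38*63 = 2 + 2394 = 2396)
(T + p)*(c(49) + I) = (2396 + 5050)*(2*49² - 15235) = 7446*(2*2401 - 15235) = 7446*(4802 - 15235) = 7446*(-10433) = -77684118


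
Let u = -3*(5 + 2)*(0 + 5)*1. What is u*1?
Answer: -105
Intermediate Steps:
u = -105 (u = -21*5*1 = -3*35*1 = -105*1 = -105)
u*1 = -105*1 = -105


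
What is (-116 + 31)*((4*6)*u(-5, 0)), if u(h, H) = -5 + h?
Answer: 20400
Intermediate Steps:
(-116 + 31)*((4*6)*u(-5, 0)) = (-116 + 31)*((4*6)*(-5 - 5)) = -2040*(-10) = -85*(-240) = 20400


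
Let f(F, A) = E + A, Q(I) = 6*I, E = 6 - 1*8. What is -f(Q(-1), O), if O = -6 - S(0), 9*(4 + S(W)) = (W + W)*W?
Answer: 4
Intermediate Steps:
E = -2 (E = 6 - 8 = -2)
S(W) = -4 + 2*W²/9 (S(W) = -4 + ((W + W)*W)/9 = -4 + ((2*W)*W)/9 = -4 + (2*W²)/9 = -4 + 2*W²/9)
O = -2 (O = -6 - (-4 + (2/9)*0²) = -6 - (-4 + (2/9)*0) = -6 - (-4 + 0) = -6 - 1*(-4) = -6 + 4 = -2)
f(F, A) = -2 + A
-f(Q(-1), O) = -(-2 - 2) = -1*(-4) = 4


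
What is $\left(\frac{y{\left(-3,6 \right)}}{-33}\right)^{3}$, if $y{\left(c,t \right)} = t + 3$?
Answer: $- \frac{27}{1331} \approx -0.020285$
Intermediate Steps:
$y{\left(c,t \right)} = 3 + t$
$\left(\frac{y{\left(-3,6 \right)}}{-33}\right)^{3} = \left(\frac{3 + 6}{-33}\right)^{3} = \left(9 \left(- \frac{1}{33}\right)\right)^{3} = \left(- \frac{3}{11}\right)^{3} = - \frac{27}{1331}$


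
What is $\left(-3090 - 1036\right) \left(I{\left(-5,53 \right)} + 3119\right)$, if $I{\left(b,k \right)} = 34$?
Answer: $-13009278$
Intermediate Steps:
$\left(-3090 - 1036\right) \left(I{\left(-5,53 \right)} + 3119\right) = \left(-3090 - 1036\right) \left(34 + 3119\right) = \left(-4126\right) 3153 = -13009278$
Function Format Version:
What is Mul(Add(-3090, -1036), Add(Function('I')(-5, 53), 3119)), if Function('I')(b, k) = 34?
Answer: -13009278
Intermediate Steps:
Mul(Add(-3090, -1036), Add(Function('I')(-5, 53), 3119)) = Mul(Add(-3090, -1036), Add(34, 3119)) = Mul(-4126, 3153) = -13009278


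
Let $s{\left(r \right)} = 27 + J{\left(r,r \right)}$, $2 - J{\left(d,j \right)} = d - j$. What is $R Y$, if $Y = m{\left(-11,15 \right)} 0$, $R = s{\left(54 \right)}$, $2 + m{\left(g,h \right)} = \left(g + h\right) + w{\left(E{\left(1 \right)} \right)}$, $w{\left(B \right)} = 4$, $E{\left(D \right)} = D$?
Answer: $0$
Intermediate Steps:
$J{\left(d,j \right)} = 2 + j - d$ ($J{\left(d,j \right)} = 2 - \left(d - j\right) = 2 + j - d$)
$s{\left(r \right)} = 29$ ($s{\left(r \right)} = 27 + \left(2 + r - r\right) = 27 + 2 = 29$)
$m{\left(g,h \right)} = 2 + g + h$ ($m{\left(g,h \right)} = -2 + \left(\left(g + h\right) + 4\right) = -2 + \left(4 + g + h\right) = 2 + g + h$)
$R = 29$
$Y = 0$ ($Y = \left(2 - 11 + 15\right) 0 = 6 \cdot 0 = 0$)
$R Y = 29 \cdot 0 = 0$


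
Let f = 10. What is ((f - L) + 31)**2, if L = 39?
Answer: 4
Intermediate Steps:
((f - L) + 31)**2 = ((10 - 1*39) + 31)**2 = ((10 - 39) + 31)**2 = (-29 + 31)**2 = 2**2 = 4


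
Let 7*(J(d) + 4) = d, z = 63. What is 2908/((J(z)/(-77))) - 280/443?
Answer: -99196188/2215 ≈ -44784.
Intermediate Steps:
J(d) = -4 + d/7
2908/((J(z)/(-77))) - 280/443 = 2908/(((-4 + (⅐)*63)/(-77))) - 280/443 = 2908/(((-4 + 9)*(-1/77))) - 280*1/443 = 2908/((5*(-1/77))) - 280/443 = 2908/(-5/77) - 280/443 = 2908*(-77/5) - 280/443 = -223916/5 - 280/443 = -99196188/2215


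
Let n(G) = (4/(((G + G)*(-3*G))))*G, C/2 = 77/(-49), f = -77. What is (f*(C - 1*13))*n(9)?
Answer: -2486/27 ≈ -92.074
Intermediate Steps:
C = -22/7 (C = 2*(77/(-49)) = 2*(77*(-1/49)) = 2*(-11/7) = -22/7 ≈ -3.1429)
n(G) = -2/(3*G) (n(G) = (4/(((2*G)*(-3*G))))*G = (4/((-6*G**2)))*G = (4*(-1/(6*G**2)))*G = (-2/(3*G**2))*G = -2/(3*G))
(f*(C - 1*13))*n(9) = (-77*(-22/7 - 1*13))*(-2/3/9) = (-77*(-22/7 - 13))*(-2/3*1/9) = -77*(-113/7)*(-2/27) = 1243*(-2/27) = -2486/27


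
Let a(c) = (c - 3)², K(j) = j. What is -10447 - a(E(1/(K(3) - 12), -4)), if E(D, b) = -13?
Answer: -10703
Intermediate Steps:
a(c) = (-3 + c)²
-10447 - a(E(1/(K(3) - 12), -4)) = -10447 - (-3 - 13)² = -10447 - 1*(-16)² = -10447 - 1*256 = -10447 - 256 = -10703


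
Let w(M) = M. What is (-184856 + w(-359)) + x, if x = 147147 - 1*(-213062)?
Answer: 174994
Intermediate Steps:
x = 360209 (x = 147147 + 213062 = 360209)
(-184856 + w(-359)) + x = (-184856 - 359) + 360209 = -185215 + 360209 = 174994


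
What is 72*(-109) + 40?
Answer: -7808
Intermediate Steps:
72*(-109) + 40 = -7848 + 40 = -7808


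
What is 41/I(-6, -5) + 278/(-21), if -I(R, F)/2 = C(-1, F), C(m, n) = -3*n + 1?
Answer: -9757/672 ≈ -14.519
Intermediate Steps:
C(m, n) = 1 - 3*n
I(R, F) = -2 + 6*F (I(R, F) = -2*(1 - 3*F) = -2 + 6*F)
41/I(-6, -5) + 278/(-21) = 41/(-2 + 6*(-5)) + 278/(-21) = 41/(-2 - 30) + 278*(-1/21) = 41/(-32) - 278/21 = 41*(-1/32) - 278/21 = -41/32 - 278/21 = -9757/672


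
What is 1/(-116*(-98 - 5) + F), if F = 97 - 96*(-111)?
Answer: 1/22701 ≈ 4.4051e-5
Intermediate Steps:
F = 10753 (F = 97 + 10656 = 10753)
1/(-116*(-98 - 5) + F) = 1/(-116*(-98 - 5) + 10753) = 1/(-116*(-103) + 10753) = 1/(11948 + 10753) = 1/22701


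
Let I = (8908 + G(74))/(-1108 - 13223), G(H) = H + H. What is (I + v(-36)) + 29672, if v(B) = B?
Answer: 424704460/14331 ≈ 29635.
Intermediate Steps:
G(H) = 2*H
I = -9056/14331 (I = (8908 + 2*74)/(-1108 - 13223) = (8908 + 148)/(-14331) = 9056*(-1/14331) = -9056/14331 ≈ -0.63192)
(I + v(-36)) + 29672 = (-9056/14331 - 36) + 29672 = -524972/14331 + 29672 = 424704460/14331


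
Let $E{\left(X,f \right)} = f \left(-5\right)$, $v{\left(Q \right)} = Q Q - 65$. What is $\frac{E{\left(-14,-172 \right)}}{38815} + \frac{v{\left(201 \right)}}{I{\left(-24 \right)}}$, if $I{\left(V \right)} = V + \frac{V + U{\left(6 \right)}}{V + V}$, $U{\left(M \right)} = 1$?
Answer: $- \frac{15029967476}{8764427} \approx -1714.9$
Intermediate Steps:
$v{\left(Q \right)} = -65 + Q^{2}$ ($v{\left(Q \right)} = Q^{2} - 65 = -65 + Q^{2}$)
$E{\left(X,f \right)} = - 5 f$
$I{\left(V \right)} = V + \frac{1 + V}{2 V}$ ($I{\left(V \right)} = V + \frac{V + 1}{V + V} = V + \frac{1 + V}{2 V}$)
$\frac{E{\left(-14,-172 \right)}}{38815} + \frac{v{\left(201 \right)}}{I{\left(-24 \right)}} = \frac{\left(-5\right) \left(-172\right)}{38815} + \frac{-65 + 201^{2}}{\frac{1}{2} - 24 + \frac{1}{2 \left(-24\right)}} = 860 \cdot \frac{1}{38815} + \frac{-65 + 40401}{\frac{1}{2} - 24 + \frac{1}{2} \left(- \frac{1}{24}\right)} = \frac{172}{7763} + \frac{40336}{\frac{1}{2} - 24 - \frac{1}{48}} = \frac{172}{7763} + \frac{40336}{- \frac{1129}{48}} = \frac{172}{7763} + 40336 \left(- \frac{48}{1129}\right) = \frac{172}{7763} - \frac{1936128}{1129} = - \frac{15029967476}{8764427}$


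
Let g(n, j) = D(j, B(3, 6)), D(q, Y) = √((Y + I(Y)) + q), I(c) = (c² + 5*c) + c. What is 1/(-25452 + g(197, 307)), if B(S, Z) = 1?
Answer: -404/10282603 - √35/215934663 ≈ -3.9317e-5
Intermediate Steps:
I(c) = c² + 6*c
D(q, Y) = √(Y + q + Y*(6 + Y)) (D(q, Y) = √((Y + Y*(6 + Y)) + q) = √(Y + q + Y*(6 + Y)))
g(n, j) = √(8 + j) (g(n, j) = √(1 + j + 1*(6 + 1)) = √(1 + j + 1*7) = √(1 + j + 7) = √(8 + j))
1/(-25452 + g(197, 307)) = 1/(-25452 + √(8 + 307)) = 1/(-25452 + √315) = 1/(-25452 + 3*√35)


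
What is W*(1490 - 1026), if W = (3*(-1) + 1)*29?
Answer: -26912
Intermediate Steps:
W = -58 (W = (-3 + 1)*29 = -2*29 = -58)
W*(1490 - 1026) = -58*(1490 - 1026) = -58*464 = -26912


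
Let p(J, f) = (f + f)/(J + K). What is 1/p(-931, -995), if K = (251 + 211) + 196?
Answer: 273/1990 ≈ 0.13719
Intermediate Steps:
K = 658 (K = 462 + 196 = 658)
p(J, f) = 2*f/(658 + J) (p(J, f) = (f + f)/(J + 658) = (2*f)/(658 + J) = 2*f/(658 + J))
1/p(-931, -995) = 1/(2*(-995)/(658 - 931)) = 1/(2*(-995)/(-273)) = 1/(2*(-995)*(-1/273)) = 1/(1990/273) = 273/1990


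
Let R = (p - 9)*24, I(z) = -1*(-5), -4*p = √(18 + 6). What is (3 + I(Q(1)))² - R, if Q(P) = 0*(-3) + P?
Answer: 280 + 12*√6 ≈ 309.39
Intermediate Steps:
p = -√6/2 (p = -√(18 + 6)/4 = -√6/2 ≈ -1.2247)
Q(P) = P (Q(P) = 0 + P = P)
I(z) = 5
R = -216 - 12*√6 (R = (-√6/2 - 9)*24 = (-9 - √6/2)*24 = -216 - 12*√6 ≈ -245.39)
(3 + I(Q(1)))² - R = (3 + 5)² - (-216 - 12*√6) = 8² + (216 + 12*√6) = 64 + (216 + 12*√6) = 280 + 12*√6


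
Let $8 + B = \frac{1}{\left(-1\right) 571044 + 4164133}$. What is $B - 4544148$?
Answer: $- \frac{16327556937883}{3593089} \approx -4.5442 \cdot 10^{6}$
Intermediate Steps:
$B = - \frac{28744711}{3593089}$ ($B = -8 + \frac{1}{\left(-1\right) 571044 + 4164133} = -8 + \frac{1}{-571044 + 4164133} = -8 + \frac{1}{3593089} = - \frac{28744711}{3593089} \approx -8.0$)
$B - 4544148 = - \frac{28744711}{3593089} - 4544148 = - \frac{16327556937883}{3593089}$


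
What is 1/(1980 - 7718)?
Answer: -1/5738 ≈ -0.00017428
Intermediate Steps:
1/(1980 - 7718) = 1/(-5738) = -1/5738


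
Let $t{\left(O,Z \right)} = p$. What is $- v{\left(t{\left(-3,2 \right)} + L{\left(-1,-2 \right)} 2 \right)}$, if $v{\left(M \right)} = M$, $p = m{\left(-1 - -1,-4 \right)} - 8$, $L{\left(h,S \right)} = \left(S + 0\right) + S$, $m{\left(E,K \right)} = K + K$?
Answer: $24$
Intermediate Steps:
$m{\left(E,K \right)} = 2 K$
$L{\left(h,S \right)} = 2 S$ ($L{\left(h,S \right)} = S + S = 2 S$)
$p = -16$ ($p = 2 \left(-4\right) - 8 = -8 - 8 = -16$)
$t{\left(O,Z \right)} = -16$
$- v{\left(t{\left(-3,2 \right)} + L{\left(-1,-2 \right)} 2 \right)} = - (-16 + 2 \left(-2\right) 2) = - (-16 - 8) = \left(-1\right) \left(-24\right) = 24$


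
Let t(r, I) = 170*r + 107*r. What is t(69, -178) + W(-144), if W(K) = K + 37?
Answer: 19006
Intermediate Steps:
t(r, I) = 277*r
W(K) = 37 + K
t(69, -178) + W(-144) = 277*69 + (37 - 144) = 19113 - 107 = 19006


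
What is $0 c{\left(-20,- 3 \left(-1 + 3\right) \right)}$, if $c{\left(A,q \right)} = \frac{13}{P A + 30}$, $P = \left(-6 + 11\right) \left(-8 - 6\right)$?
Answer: $0$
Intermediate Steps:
$P = -70$ ($P = 5 \left(-14\right) = -70$)
$c{\left(A,q \right)} = \frac{13}{30 - 70 A}$ ($c{\left(A,q \right)} = \frac{13}{- 70 A + 30} = \frac{13}{30 - 70 A}$)
$0 c{\left(-20,- 3 \left(-1 + 3\right) \right)} = 0 \frac{13}{10 \left(3 - -140\right)} = 0 \frac{13}{10 \left(3 + 140\right)} = 0 \frac{13}{10 \cdot 143} = 0 \cdot \frac{13}{10} \cdot \frac{1}{143} = 0 \cdot \frac{1}{110} = 0$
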